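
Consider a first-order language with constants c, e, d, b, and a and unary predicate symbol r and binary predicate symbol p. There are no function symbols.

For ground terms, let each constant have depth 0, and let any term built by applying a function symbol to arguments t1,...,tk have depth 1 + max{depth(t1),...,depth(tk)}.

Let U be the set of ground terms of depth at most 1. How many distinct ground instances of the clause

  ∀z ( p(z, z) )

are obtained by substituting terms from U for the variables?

5

Ground terms of depth ≤ 1:
  With no function symbols every ground term is a constant, so there are exactly 5 ground terms at every depth bound.
  N_0 = 5
  N_1 = 5
So there are 5 ground terms available for substitution.
The clause has 1 distinct variable (z), which appears in the body. In the free term algebra distinct substitutions yield syntactically distinct ground instances.
Number of ground instances = 5.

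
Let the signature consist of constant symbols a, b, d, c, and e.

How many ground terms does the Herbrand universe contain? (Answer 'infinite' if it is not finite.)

There are no function symbols, so every ground term is one of the 5 constants.
The Herbrand universe is {a, b, d, c, e}, which is finite with 5 elements.

5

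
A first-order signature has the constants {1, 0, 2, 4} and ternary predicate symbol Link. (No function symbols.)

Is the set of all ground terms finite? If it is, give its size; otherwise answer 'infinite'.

4

There are no function symbols, so every ground term is one of the 4 constants.
The Herbrand universe is {1, 0, 2, 4}, which is finite with 4 elements.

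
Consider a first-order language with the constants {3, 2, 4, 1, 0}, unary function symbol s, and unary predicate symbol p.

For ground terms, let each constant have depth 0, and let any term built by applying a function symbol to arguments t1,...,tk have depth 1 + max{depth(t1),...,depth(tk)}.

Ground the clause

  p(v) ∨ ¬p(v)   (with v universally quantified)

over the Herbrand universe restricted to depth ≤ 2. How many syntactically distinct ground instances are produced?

15

Ground terms of depth ≤ 2:
  Write N_k for the number of ground terms of depth ≤ k. A term of depth ≤ k is either a constant or a function symbol applied to arguments of depth ≤ k−1, so N_k = 5 + N_{k-1}.
  N_0 = 5
  N_1 = 5 + 5 = 10
  N_2 = 5 + 10 = 15
So there are 15 ground terms available for substitution.
The variable v ranges independently over the available ground terms, and distinct assignments produce distinct instances.
Number of ground instances = 15.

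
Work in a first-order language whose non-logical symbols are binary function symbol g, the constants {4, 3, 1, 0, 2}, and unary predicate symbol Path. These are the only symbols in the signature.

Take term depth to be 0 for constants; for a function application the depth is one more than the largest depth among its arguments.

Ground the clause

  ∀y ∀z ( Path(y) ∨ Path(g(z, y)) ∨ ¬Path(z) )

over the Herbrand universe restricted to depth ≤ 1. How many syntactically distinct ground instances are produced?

Ground terms of depth ≤ 1:
  Write N_k for the number of ground terms of depth ≤ k. A term of depth ≤ k is either a constant or a function symbol applied to arguments of depth ≤ k−1, so N_k = 5 + N_{k-1}^2.
  N_0 = 5
  N_1 = 5 + 5^2 = 30
So there are 30 ground terms available for substitution.
The body mentions every one of the 2 quantified variables; since ground terms form a free algebra, no two substitutions collapse to the same formula.
Number of ground instances = 30^2 = 900.

900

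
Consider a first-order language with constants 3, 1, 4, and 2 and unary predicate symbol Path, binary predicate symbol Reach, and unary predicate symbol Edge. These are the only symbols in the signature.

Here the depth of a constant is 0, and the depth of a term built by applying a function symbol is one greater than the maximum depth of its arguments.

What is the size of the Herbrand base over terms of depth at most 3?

24

First count ground terms of depth ≤ 3.
With no function symbols every ground term is a constant, so there are exactly 4 ground terms at every depth bound.
N_0 = 4
N_1 = 4
N_2 = 4
N_3 = 4
So |H| = 4.
For each predicate symbol, the number of ground atoms is |H| raised to its arity; summing:
  Path: 4;  Reach: 4^2 = 16;  Edge: 4
Total ground atoms: 4 + 16 + 4 = 24.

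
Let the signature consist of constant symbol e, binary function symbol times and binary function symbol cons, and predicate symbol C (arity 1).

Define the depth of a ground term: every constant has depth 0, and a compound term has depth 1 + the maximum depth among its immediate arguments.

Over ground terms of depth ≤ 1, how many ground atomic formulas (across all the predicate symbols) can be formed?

3

First count ground terms of depth ≤ 1.
Write N_k for the number of ground terms of depth ≤ k. A term of depth ≤ k is either a constant or a function symbol applied to arguments of depth ≤ k−1, so N_k = 1 + N_{k-1}^2 + N_{k-1}^2.
N_0 = 1
N_1 = 1 + 1^2 + 1^2 = 3
Explicitly: e, times(e, e), cons(e, e).
So |H| = 3.
A ground atom is a predicate applied to a tuple of terms from H, so the count is the sum over predicates of |H|^arity:
  C: 3
Total ground atoms: 3.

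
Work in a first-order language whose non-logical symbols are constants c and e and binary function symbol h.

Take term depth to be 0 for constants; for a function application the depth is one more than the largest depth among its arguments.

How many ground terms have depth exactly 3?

1408

Write N_k for the number of ground terms of depth ≤ k. A term of depth ≤ k is either a constant or a function symbol applied to arguments of depth ≤ k−1, so N_k = 2 + N_{k-1}^2.
N_0 = 2
N_1 = 2 + 2^2 = 6
N_2 = 2 + 6^2 = 38
N_3 = 2 + 38^2 = 1446
Terms of depth exactly 3: N_3 − N_2 = 1446 − 38 = 1408.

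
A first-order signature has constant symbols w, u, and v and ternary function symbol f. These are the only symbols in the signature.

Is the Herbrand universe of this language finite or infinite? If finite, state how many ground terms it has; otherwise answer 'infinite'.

The signature has at least one function symbol (f, arity 3) and at least one constant (w).
Iterating f gives infinitely many distinct ground terms: w, f(w, w, w), f(f(w, w, w), f(w, w, w), f(w, w, w)), ...
So the Herbrand universe is infinite.

infinite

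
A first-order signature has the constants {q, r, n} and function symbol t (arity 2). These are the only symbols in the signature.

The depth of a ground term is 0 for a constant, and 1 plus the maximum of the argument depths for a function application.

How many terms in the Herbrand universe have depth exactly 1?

9

Write N_k for the number of ground terms of depth ≤ k. A term of depth ≤ k is either a constant or a function symbol applied to arguments of depth ≤ k−1, so N_k = 3 + N_{k-1}^2.
N_0 = 3
N_1 = 3 + 3^2 = 12
Terms of depth exactly 1: N_1 − N_0 = 12 − 3 = 9.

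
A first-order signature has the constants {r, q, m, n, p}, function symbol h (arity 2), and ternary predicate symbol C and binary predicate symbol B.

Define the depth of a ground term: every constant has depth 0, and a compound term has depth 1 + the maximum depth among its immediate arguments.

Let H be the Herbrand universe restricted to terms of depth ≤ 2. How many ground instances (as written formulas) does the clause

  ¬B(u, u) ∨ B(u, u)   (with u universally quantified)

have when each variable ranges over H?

Ground terms of depth ≤ 2:
  If N_k denotes the number of depth-≤k ground terms, the 5 constants give N_0 = 5, and each function symbol of arity r contributes N_{k-1}^r new terms at level k: N_k = 5 + N_{k-1}^2.
  N_0 = 5
  N_1 = 5 + 5^2 = 30
  N_2 = 5 + 30^2 = 905
So there are 905 ground terms available for substitution.
The body mentions the single quantified variable u; since ground terms form a free algebra, no two substitutions collapse to the same formula.
Number of ground instances = 905.

905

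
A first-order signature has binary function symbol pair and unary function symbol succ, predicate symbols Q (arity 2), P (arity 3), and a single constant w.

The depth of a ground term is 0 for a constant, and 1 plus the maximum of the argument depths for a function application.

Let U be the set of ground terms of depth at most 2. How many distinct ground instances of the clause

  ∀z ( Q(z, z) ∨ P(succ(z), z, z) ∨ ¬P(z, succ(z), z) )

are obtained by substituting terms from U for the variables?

Ground terms of depth ≤ 2:
  If N_k denotes the number of depth-≤k ground terms, the 1 constant gives N_0 = 1, and each function symbol of arity r contributes N_{k-1}^r new terms at level k: N_k = 1 + N_{k-1}^2 + N_{k-1}.
  N_0 = 1
  N_1 = 1 + 1^2 + 1 = 3
  N_2 = 1 + 3^2 + 3 = 13
So there are 13 ground terms available for substitution.
The variable z ranges independently over the available ground terms, and distinct assignments produce distinct instances.
Number of ground instances = 13.

13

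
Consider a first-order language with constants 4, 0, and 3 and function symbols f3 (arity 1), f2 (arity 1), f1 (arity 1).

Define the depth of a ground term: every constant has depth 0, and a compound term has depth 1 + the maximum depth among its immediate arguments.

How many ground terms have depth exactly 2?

27

Count level by level. With function symbols f3/1, f2/1, f1/1, the terms of depth ≤ k are the 3 constants together with each function applied to depth-≤(k−1) tuples, so N_k = 3 + N_{k-1} + N_{k-1} + N_{k-1}.
N_0 = 3
N_1 = 3 + 3 + 3 + 3 = 12
N_2 = 3 + 12 + 12 + 12 = 39
Terms of depth exactly 2: N_2 − N_1 = 39 − 12 = 27.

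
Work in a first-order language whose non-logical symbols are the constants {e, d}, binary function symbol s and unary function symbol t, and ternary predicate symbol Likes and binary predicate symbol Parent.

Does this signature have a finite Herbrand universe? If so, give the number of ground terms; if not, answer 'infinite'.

infinite

The signature has at least one function symbol (s, arity 2) and at least one constant (e).
Iterating s gives infinitely many distinct ground terms: e, s(e, e), s(s(e, e), s(e, e)), ...
So the Herbrand universe is infinite.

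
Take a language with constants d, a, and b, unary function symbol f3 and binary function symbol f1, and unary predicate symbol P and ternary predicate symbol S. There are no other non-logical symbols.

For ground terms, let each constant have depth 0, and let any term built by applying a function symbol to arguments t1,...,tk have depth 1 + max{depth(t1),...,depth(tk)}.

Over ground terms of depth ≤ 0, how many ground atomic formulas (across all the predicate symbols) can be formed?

30

First count ground terms of depth ≤ 0.
Let N_k count ground terms of depth at most k. Each non-constant term of depth ≤ k is some function symbol applied to depth-≤(k−1) arguments, giving N_k = 3 + N_{k-1} + N_{k-1}^2.
N_0 = 3
Explicitly: d, a, b.
So |H| = 3.
A ground atom is a predicate applied to a tuple of terms from H, so the count is the sum over predicates of |H|^arity:
  P: 3;  S: 3^3 = 27
Total ground atoms: 3 + 27 = 30.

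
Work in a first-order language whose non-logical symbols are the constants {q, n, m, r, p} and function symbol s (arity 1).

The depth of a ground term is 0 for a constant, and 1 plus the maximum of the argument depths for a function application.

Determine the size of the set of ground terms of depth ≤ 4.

Count level by level. With function symbols s/1, the terms of depth ≤ k are the 5 constants together with each function applied to depth-≤(k−1) tuples, so N_k = 5 + N_{k-1}.
N_0 = 5
N_1 = 5 + 5 = 10
N_2 = 5 + 10 = 15
N_3 = 5 + 15 = 20
N_4 = 5 + 20 = 25

25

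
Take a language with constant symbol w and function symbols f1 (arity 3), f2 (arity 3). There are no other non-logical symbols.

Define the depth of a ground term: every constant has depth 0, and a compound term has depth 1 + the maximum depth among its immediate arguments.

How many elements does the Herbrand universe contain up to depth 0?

1

If N_k denotes the number of depth-≤k ground terms, the 1 constant gives N_0 = 1, and each function symbol of arity r contributes N_{k-1}^r new terms at level k: N_k = 1 + N_{k-1}^3 + N_{k-1}^3.
N_0 = 1
Explicitly: w.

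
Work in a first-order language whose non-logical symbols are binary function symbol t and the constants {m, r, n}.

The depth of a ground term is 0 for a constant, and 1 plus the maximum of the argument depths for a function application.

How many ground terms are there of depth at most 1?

Let N_k = |{terms of depth ≤ k}|. Then N_0 = 3 and N_k = 3 + N_{k-1}^2 for k ≥ 1 (one summand per function symbol, arity giving the exponent).
N_0 = 3
N_1 = 3 + 3^2 = 12

12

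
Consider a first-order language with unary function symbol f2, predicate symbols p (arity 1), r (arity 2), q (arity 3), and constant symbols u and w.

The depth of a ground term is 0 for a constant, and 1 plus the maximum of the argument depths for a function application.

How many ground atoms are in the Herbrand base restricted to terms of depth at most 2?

First count ground terms of depth ≤ 2.
If N_k denotes the number of depth-≤k ground terms, the 2 constants give N_0 = 2, and each function symbol of arity r contributes N_{k-1}^r new terms at level k: N_k = 2 + N_{k-1}.
N_0 = 2
N_1 = 2 + 2 = 4
N_2 = 2 + 4 = 6
Explicitly: u, w, f2(u), f2(w), f2(f2(u)), f2(f2(w)).
So |H| = 6.
For each predicate symbol, the number of ground atoms is |H| raised to its arity; summing:
  p: 6;  r: 6^2 = 36;  q: 6^3 = 216
Total ground atoms: 6 + 36 + 216 = 258.

258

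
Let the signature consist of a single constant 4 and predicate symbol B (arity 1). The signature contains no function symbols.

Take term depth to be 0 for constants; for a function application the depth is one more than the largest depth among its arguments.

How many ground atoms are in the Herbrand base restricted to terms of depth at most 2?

1

First count ground terms of depth ≤ 2.
With no function symbols every ground term is a constant, so there is exactly 1 ground term at every depth bound.
N_0 = 1
N_1 = 1
N_2 = 1
Explicitly: 4.
So |H| = 1.
A ground atom is a predicate applied to a tuple of terms from H, so the count is the sum over predicates of |H|^arity:
  B: 1
Total ground atoms: 1.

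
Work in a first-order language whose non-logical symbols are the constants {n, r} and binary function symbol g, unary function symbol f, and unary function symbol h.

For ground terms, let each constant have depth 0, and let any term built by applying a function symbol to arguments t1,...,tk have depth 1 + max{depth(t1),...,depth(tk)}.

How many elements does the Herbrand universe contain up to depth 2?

122

Let N_k = |{terms of depth ≤ k}|. Then N_0 = 2 and N_k = 2 + N_{k-1}^2 + N_{k-1} + N_{k-1} for k ≥ 1 (one summand per function symbol, arity giving the exponent).
N_0 = 2
N_1 = 2 + 2^2 + 2 + 2 = 10
N_2 = 2 + 10^2 + 10 + 10 = 122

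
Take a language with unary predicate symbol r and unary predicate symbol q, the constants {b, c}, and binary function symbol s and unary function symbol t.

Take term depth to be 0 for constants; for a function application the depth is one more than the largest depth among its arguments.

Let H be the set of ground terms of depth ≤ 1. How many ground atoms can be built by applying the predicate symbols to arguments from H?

16

First count ground terms of depth ≤ 1.
Let N_k = |{terms of depth ≤ k}|. Then N_0 = 2 and N_k = 2 + N_{k-1}^2 + N_{k-1} for k ≥ 1 (one summand per function symbol, arity giving the exponent).
N_0 = 2
N_1 = 2 + 2^2 + 2 = 8
Explicitly: b, c, s(b, b), s(b, c), s(c, b), s(c, c), t(b), t(c).
So |H| = 8.
A ground atom is a predicate applied to a tuple of terms from H, so the count is the sum over predicates of |H|^arity:
  r: 8;  q: 8
Total ground atoms: 8 + 8 = 16.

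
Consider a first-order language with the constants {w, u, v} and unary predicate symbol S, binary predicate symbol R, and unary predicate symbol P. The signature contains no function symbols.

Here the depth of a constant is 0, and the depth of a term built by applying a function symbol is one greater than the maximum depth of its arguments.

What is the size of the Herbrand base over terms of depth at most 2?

15

First count ground terms of depth ≤ 2.
With no function symbols every ground term is a constant, so there are exactly 3 ground terms at every depth bound.
N_0 = 3
N_1 = 3
N_2 = 3
Explicitly: w, u, v.
So |H| = 3.
Ground atoms are formed by filling each argument slot of a predicate with a term from H, so an r-ary predicate gives |H|^r atoms:
  S: 3;  R: 3^2 = 9;  P: 3
Total ground atoms: 3 + 9 + 3 = 15.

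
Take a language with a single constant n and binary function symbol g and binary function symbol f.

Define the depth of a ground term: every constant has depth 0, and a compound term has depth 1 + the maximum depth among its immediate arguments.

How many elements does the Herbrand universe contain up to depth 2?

19

Let N_k count ground terms of depth at most k. Each non-constant term of depth ≤ k is some function symbol applied to depth-≤(k−1) arguments, giving N_k = 1 + N_{k-1}^2 + N_{k-1}^2.
N_0 = 1
N_1 = 1 + 1^2 + 1^2 = 3
N_2 = 1 + 3^2 + 3^2 = 19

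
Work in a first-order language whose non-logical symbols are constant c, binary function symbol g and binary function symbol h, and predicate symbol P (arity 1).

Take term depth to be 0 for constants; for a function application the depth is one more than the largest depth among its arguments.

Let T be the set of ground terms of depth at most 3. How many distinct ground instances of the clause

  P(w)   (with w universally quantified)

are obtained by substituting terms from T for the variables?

Ground terms of depth ≤ 3:
  If N_k denotes the number of depth-≤k ground terms, the 1 constant gives N_0 = 1, and each function symbol of arity r contributes N_{k-1}^r new terms at level k: N_k = 1 + N_{k-1}^2 + N_{k-1}^2.
  N_0 = 1
  N_1 = 1 + 1^2 + 1^2 = 3
  N_2 = 1 + 3^2 + 3^2 = 19
  N_3 = 1 + 19^2 + 19^2 = 723
So there are 723 ground terms available for substitution.
The body mentions the single quantified variable w; since ground terms form a free algebra, no two substitutions collapse to the same formula.
Number of ground instances = 723.

723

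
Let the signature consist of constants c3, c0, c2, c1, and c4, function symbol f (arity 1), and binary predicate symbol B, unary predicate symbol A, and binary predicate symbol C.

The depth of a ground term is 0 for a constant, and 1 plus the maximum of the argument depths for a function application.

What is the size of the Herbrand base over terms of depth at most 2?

465

First count ground terms of depth ≤ 2.
Let N_k = |{terms of depth ≤ k}|. Then N_0 = 5 and N_k = 5 + N_{k-1} for k ≥ 1 (one summand per function symbol, arity giving the exponent).
N_0 = 5
N_1 = 5 + 5 = 10
N_2 = 5 + 10 = 15
So |H| = 15.
For each predicate symbol, the number of ground atoms is |H| raised to its arity; summing:
  B: 15^2 = 225;  A: 15;  C: 15^2 = 225
Total ground atoms: 225 + 15 + 225 = 465.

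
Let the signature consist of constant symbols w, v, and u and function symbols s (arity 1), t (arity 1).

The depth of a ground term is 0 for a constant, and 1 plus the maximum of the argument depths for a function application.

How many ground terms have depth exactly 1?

6

Write N_k for the number of ground terms of depth ≤ k. A term of depth ≤ k is either a constant or a function symbol applied to arguments of depth ≤ k−1, so N_k = 3 + N_{k-1} + N_{k-1}.
N_0 = 3
N_1 = 3 + 3 + 3 = 9
Terms of depth exactly 1: N_1 − N_0 = 9 − 3 = 6.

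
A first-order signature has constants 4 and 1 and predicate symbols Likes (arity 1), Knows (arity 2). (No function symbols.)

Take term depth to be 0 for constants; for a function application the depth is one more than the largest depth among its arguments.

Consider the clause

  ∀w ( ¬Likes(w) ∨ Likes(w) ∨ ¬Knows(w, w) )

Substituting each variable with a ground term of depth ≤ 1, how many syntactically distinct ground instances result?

Ground terms of depth ≤ 1:
  With no function symbols every ground term is a constant, so there are exactly 2 ground terms at every depth bound.
  N_0 = 2
  N_1 = 2
  Explicitly: 4, 1.
So there are 2 ground terms available for substitution.
The variable w ranges independently over the available ground terms, and distinct assignments produce distinct instances.
Number of ground instances = 2.

2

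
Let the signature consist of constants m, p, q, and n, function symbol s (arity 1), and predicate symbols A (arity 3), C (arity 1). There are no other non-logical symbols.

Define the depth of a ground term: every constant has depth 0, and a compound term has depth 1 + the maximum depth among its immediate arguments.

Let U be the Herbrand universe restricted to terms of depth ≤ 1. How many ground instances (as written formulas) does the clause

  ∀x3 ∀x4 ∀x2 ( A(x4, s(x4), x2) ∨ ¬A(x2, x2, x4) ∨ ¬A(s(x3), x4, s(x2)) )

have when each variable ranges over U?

512

Ground terms of depth ≤ 1:
  Let N_k = |{terms of depth ≤ k}|. Then N_0 = 4 and N_k = 4 + N_{k-1} for k ≥ 1 (one summand per function symbol, arity giving the exponent).
  N_0 = 4
  N_1 = 4 + 4 = 8
  Explicitly: m, p, q, n, s(m), s(p), s(q), s(n).
So there are 8 ground terms available for substitution.
The clause has 3 distinct variables (x3, x4, x2), each appearing in the body. In the free term algebra distinct substitutions yield syntactically distinct ground instances.
Number of ground instances = 8^3 = 512.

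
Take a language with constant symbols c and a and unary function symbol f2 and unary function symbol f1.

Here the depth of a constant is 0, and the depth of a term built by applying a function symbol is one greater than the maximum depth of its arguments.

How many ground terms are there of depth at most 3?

Count level by level. With function symbols f2/1, f1/1, the terms of depth ≤ k are the 2 constants together with each function applied to depth-≤(k−1) tuples, so N_k = 2 + N_{k-1} + N_{k-1}.
N_0 = 2
N_1 = 2 + 2 + 2 = 6
N_2 = 2 + 6 + 6 = 14
N_3 = 2 + 14 + 14 = 30

30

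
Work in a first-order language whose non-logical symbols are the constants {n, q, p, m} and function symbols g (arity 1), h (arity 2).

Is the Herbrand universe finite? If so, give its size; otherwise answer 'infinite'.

The signature has at least one function symbol (g, arity 1) and at least one constant (n).
Iterating g gives infinitely many distinct ground terms: n, g(n), g(g(n)), ...
So the Herbrand universe is infinite.

infinite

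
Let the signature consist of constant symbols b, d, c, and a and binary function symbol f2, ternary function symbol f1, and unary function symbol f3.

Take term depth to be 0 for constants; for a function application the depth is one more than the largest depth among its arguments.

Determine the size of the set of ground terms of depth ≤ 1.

88

Count level by level. With function symbols f2/2, f1/3, f3/1, the terms of depth ≤ k are the 4 constants together with each function applied to depth-≤(k−1) tuples, so N_k = 4 + N_{k-1}^2 + N_{k-1}^3 + N_{k-1}.
N_0 = 4
N_1 = 4 + 4^2 + 4^3 + 4 = 88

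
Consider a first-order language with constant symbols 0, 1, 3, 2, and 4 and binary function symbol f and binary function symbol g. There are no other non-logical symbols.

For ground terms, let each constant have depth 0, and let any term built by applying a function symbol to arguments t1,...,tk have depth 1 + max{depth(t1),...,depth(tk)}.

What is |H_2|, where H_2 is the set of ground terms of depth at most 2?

6055

Let N_k count ground terms of depth at most k. Each non-constant term of depth ≤ k is some function symbol applied to depth-≤(k−1) arguments, giving N_k = 5 + N_{k-1}^2 + N_{k-1}^2.
N_0 = 5
N_1 = 5 + 5^2 + 5^2 = 55
N_2 = 5 + 55^2 + 55^2 = 6055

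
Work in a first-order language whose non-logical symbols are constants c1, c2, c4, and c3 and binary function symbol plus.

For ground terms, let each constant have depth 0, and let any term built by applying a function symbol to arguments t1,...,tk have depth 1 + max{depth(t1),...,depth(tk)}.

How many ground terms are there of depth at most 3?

163220

Write N_k for the number of ground terms of depth ≤ k. A term of depth ≤ k is either a constant or a function symbol applied to arguments of depth ≤ k−1, so N_k = 4 + N_{k-1}^2.
N_0 = 4
N_1 = 4 + 4^2 = 20
N_2 = 4 + 20^2 = 404
N_3 = 4 + 404^2 = 163220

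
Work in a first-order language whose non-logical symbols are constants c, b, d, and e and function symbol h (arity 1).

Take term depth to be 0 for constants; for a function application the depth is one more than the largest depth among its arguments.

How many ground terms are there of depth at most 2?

Let N_k = |{terms of depth ≤ k}|. Then N_0 = 4 and N_k = 4 + N_{k-1} for k ≥ 1 (one summand per function symbol, arity giving the exponent).
N_0 = 4
N_1 = 4 + 4 = 8
N_2 = 4 + 8 = 12
Explicitly: c, b, d, e, h(c), h(b), h(d), h(e), h(h(c)), h(h(b)), h(h(d)), h(h(e)).

12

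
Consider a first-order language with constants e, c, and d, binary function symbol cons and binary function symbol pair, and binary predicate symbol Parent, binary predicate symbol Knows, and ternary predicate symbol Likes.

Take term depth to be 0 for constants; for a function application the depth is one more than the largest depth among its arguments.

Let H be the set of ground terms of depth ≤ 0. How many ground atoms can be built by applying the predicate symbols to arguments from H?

First count ground terms of depth ≤ 0.
Count level by level. With function symbols cons/2, pair/2, the terms of depth ≤ k are the 3 constants together with each function applied to depth-≤(k−1) tuples, so N_k = 3 + N_{k-1}^2 + N_{k-1}^2.
N_0 = 3
Explicitly: e, c, d.
So |H| = 3.
For each predicate symbol, the number of ground atoms is |H| raised to its arity; summing:
  Parent: 3^2 = 9;  Knows: 3^2 = 9;  Likes: 3^3 = 27
Total ground atoms: 9 + 9 + 27 = 45.

45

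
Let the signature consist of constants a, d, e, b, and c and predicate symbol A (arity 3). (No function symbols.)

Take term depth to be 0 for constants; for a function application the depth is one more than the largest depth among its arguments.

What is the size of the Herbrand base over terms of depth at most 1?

First count ground terms of depth ≤ 1.
With no function symbols every ground term is a constant, so there are exactly 5 ground terms at every depth bound.
N_0 = 5
N_1 = 5
Explicitly: a, d, e, b, c.
So |H| = 5.
Ground atoms are formed by filling each argument slot of a predicate with a term from H, so an r-ary predicate gives |H|^r atoms:
  A: 5^3 = 125
Total ground atoms: 125.

125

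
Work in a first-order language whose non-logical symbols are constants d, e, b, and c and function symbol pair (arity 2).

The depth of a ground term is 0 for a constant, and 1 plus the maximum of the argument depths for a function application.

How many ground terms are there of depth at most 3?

163220

Count level by level. With function symbols pair/2, the terms of depth ≤ k are the 4 constants together with each function applied to depth-≤(k−1) tuples, so N_k = 4 + N_{k-1}^2.
N_0 = 4
N_1 = 4 + 4^2 = 20
N_2 = 4 + 20^2 = 404
N_3 = 4 + 404^2 = 163220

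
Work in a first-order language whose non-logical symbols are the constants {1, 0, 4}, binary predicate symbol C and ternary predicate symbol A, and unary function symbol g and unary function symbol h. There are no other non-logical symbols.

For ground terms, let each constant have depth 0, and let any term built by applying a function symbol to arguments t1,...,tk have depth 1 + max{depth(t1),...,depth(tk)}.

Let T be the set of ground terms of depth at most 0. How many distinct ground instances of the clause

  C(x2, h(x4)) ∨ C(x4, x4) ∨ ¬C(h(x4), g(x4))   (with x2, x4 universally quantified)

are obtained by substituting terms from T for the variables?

Ground terms of depth ≤ 0:
  Let N_k = |{terms of depth ≤ k}|. Then N_0 = 3 and N_k = 3 + N_{k-1} + N_{k-1} for k ≥ 1 (one summand per function symbol, arity giving the exponent).
  N_0 = 3
So there are 3 ground terms available for substitution.
There are 2 variables to instantiate (x2, x4), each occurring in at least one literal, so different choices give different ground instances.
Number of ground instances = 3^2 = 9.

9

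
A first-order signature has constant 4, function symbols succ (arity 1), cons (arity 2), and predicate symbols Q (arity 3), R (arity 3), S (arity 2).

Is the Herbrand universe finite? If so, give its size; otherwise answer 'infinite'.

The signature has at least one function symbol (succ, arity 1) and at least one constant (4).
Iterating succ gives infinitely many distinct ground terms: 4, succ(4), succ(succ(4)), ...
So the Herbrand universe is infinite.

infinite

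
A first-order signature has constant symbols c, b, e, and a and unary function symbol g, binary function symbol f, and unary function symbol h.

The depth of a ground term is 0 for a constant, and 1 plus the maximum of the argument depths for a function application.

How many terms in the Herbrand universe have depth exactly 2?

816

Count level by level. With function symbols g/1, f/2, h/1, the terms of depth ≤ k are the 4 constants together with each function applied to depth-≤(k−1) tuples, so N_k = 4 + N_{k-1} + N_{k-1}^2 + N_{k-1}.
N_0 = 4
N_1 = 4 + 4 + 4^2 + 4 = 28
N_2 = 4 + 28 + 28^2 + 28 = 844
Terms of depth exactly 2: N_2 − N_1 = 844 − 28 = 816.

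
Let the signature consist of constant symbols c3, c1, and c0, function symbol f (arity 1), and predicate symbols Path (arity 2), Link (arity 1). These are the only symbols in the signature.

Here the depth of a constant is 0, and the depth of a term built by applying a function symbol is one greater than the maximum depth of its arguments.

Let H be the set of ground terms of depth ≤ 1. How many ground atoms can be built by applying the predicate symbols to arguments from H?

42

First count ground terms of depth ≤ 1.
Write N_k for the number of ground terms of depth ≤ k. A term of depth ≤ k is either a constant or a function symbol applied to arguments of depth ≤ k−1, so N_k = 3 + N_{k-1}.
N_0 = 3
N_1 = 3 + 3 = 6
So |H| = 6.
Each predicate of arity r yields |H|^r ground atoms (one per choice of an r-tuple from H):
  Path: 6^2 = 36;  Link: 6
Total ground atoms: 36 + 6 = 42.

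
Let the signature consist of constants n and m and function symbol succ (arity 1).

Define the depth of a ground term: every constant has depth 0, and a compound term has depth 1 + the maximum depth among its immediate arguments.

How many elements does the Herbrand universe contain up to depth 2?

6

Let N_k count ground terms of depth at most k. Each non-constant term of depth ≤ k is some function symbol applied to depth-≤(k−1) arguments, giving N_k = 2 + N_{k-1}.
N_0 = 2
N_1 = 2 + 2 = 4
N_2 = 2 + 4 = 6
Explicitly: n, m, succ(n), succ(m), succ(succ(n)), succ(succ(m)).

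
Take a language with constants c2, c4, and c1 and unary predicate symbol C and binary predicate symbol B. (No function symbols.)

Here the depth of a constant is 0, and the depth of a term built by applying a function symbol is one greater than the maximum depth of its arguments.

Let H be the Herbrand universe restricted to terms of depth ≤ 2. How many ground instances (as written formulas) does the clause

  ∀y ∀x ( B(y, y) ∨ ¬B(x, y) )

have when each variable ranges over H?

9

Ground terms of depth ≤ 2:
  With no function symbols every ground term is a constant, so there are exactly 3 ground terms at every depth bound.
  N_0 = 3
  N_1 = 3
  N_2 = 3
  Explicitly: c2, c4, c1.
So there are 3 ground terms available for substitution.
Each of y, x ranges independently over the available ground terms, and distinct assignments produce distinct instances.
Number of ground instances = 3^2 = 9.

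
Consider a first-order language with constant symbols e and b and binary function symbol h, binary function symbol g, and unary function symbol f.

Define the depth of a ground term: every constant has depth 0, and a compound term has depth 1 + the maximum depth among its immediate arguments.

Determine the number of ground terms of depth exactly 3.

182410

Write N_k for the number of ground terms of depth ≤ k. A term of depth ≤ k is either a constant or a function symbol applied to arguments of depth ≤ k−1, so N_k = 2 + N_{k-1}^2 + N_{k-1}^2 + N_{k-1}.
N_0 = 2
N_1 = 2 + 2^2 + 2^2 + 2 = 12
N_2 = 2 + 12^2 + 12^2 + 12 = 302
N_3 = 2 + 302^2 + 302^2 + 302 = 182712
Terms of depth exactly 3: N_3 − N_2 = 182712 − 302 = 182410.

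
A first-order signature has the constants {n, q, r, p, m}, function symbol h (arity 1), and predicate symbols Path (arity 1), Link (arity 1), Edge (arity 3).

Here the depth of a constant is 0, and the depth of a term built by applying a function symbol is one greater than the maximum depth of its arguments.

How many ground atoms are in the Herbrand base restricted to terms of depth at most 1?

1020

First count ground terms of depth ≤ 1.
Count level by level. With function symbols h/1, the terms of depth ≤ k are the 5 constants together with each function applied to depth-≤(k−1) tuples, so N_k = 5 + N_{k-1}.
N_0 = 5
N_1 = 5 + 5 = 10
Explicitly: n, q, r, p, m, h(n), h(q), h(r), h(p), h(m).
So |H| = 10.
Each predicate of arity r yields |H|^r ground atoms (one per choice of an r-tuple from H):
  Path: 10;  Link: 10;  Edge: 10^3 = 1000
Total ground atoms: 10 + 10 + 1000 = 1020.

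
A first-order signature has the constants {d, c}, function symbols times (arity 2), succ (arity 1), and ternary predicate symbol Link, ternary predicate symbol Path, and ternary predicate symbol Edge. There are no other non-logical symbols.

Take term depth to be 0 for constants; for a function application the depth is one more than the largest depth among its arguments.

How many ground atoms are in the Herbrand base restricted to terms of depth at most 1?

First count ground terms of depth ≤ 1.
Let N_k = |{terms of depth ≤ k}|. Then N_0 = 2 and N_k = 2 + N_{k-1}^2 + N_{k-1} for k ≥ 1 (one summand per function symbol, arity giving the exponent).
N_0 = 2
N_1 = 2 + 2^2 + 2 = 8
Explicitly: d, c, times(d, d), times(d, c), times(c, d), times(c, c), succ(d), succ(c).
So |H| = 8.
For each predicate symbol, the number of ground atoms is |H| raised to its arity; summing:
  Link: 8^3 = 512;  Path: 8^3 = 512;  Edge: 8^3 = 512
Total ground atoms: 512 + 512 + 512 = 1536.

1536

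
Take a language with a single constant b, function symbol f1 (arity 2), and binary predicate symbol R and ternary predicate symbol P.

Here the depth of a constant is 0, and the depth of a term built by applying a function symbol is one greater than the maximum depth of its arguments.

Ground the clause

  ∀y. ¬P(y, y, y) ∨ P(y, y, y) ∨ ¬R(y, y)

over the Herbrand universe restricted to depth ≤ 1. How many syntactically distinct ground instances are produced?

Ground terms of depth ≤ 1:
  Write N_k for the number of ground terms of depth ≤ k. A term of depth ≤ k is either a constant or a function symbol applied to arguments of depth ≤ k−1, so N_k = 1 + N_{k-1}^2.
  N_0 = 1
  N_1 = 1 + 1^2 = 2
  Explicitly: b, f1(b, b).
So there are 2 ground terms available for substitution.
The clause has 1 distinct variable (y), which appears in the body. In the free term algebra distinct substitutions yield syntactically distinct ground instances.
Number of ground instances = 2.

2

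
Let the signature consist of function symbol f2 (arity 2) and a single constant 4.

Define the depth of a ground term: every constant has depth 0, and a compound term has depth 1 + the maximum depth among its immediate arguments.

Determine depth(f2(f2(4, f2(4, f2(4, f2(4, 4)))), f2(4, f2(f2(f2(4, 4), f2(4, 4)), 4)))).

depth(f2(4, 4)) = 1 + max(0, 0) = 1
depth(f2(4, f2(4, 4))) = 1 + max(0, 1) = 2
depth(f2(4, f2(4, f2(4, 4)))) = 1 + max(0, 2) = 3
depth(f2(4, f2(4, f2(4, f2(4, 4))))) = 1 + max(0, 3) = 4
depth(f2(f2(4, 4), f2(4, 4))) = 1 + max(1, 1) = 2
depth(f2(f2(f2(4, 4), f2(4, 4)), 4)) = 1 + max(2, 0) = 3
depth(f2(4, f2(f2(f2(4, 4), f2(4, 4)), 4))) = 1 + max(0, 3) = 4
depth(f2(f2(4, f2(4, f2(4, f2(4, 4)))), f2(4, f2(f2(f2(4, 4), f2(4, 4)), 4)))) = 1 + max(4, 4) = 5

5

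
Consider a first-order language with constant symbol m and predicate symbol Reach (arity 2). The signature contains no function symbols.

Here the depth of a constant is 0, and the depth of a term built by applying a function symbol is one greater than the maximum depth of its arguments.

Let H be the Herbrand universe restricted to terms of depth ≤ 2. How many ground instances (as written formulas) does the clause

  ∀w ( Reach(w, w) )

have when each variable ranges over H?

1

Ground terms of depth ≤ 2:
  With no function symbols every ground term is a constant, so there is exactly 1 ground term at every depth bound.
  N_0 = 1
  N_1 = 1
  N_2 = 1
  Explicitly: m.
So there is exactly 1 ground term available for substitution.
The clause has 1 distinct variable (w), which appears in the body. In the free term algebra distinct substitutions yield syntactically distinct ground instances.
Number of ground instances = 1.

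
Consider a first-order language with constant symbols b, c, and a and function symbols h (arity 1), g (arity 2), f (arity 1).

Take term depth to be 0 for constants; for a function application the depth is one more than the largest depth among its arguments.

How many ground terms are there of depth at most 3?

Write N_k for the number of ground terms of depth ≤ k. A term of depth ≤ k is either a constant or a function symbol applied to arguments of depth ≤ k−1, so N_k = 3 + N_{k-1} + N_{k-1}^2 + N_{k-1}.
N_0 = 3
N_1 = 3 + 3 + 3^2 + 3 = 18
N_2 = 3 + 18 + 18^2 + 18 = 363
N_3 = 3 + 363 + 363^2 + 363 = 132498

132498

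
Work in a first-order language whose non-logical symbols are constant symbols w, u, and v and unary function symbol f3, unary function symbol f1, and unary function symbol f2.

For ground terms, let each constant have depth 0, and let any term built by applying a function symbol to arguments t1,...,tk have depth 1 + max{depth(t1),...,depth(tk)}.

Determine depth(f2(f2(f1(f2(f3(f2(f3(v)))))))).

depth(f3(v)) = 1 + depth(v) = 1 + 0 = 1
depth(f2(f3(v))) = 1 + depth(f3(v)) = 1 + 1 = 2
depth(f3(f2(f3(v)))) = 1 + depth(f2(f3(v))) = 1 + 2 = 3
depth(f2(f3(f2(f3(v))))) = 1 + depth(f3(f2(f3(v)))) = 1 + 3 = 4
depth(f1(f2(f3(f2(f3(v)))))) = 1 + depth(f2(f3(f2(f3(v))))) = 1 + 4 = 5
depth(f2(f1(f2(f3(f2(f3(v))))))) = 1 + depth(f1(f2(f3(f2(f3(v)))))) = 1 + 5 = 6
depth(f2(f2(f1(f2(f3(f2(f3(v)))))))) = 1 + depth(f2(f1(f2(f3(f2(f3(v))))))) = 1 + 6 = 7

7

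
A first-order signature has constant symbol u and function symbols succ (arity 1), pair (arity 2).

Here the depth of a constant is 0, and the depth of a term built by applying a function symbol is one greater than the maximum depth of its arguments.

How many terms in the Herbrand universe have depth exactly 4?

Write N_k for the number of ground terms of depth ≤ k. A term of depth ≤ k is either a constant or a function symbol applied to arguments of depth ≤ k−1, so N_k = 1 + N_{k-1} + N_{k-1}^2.
N_0 = 1
N_1 = 1 + 1 + 1^2 = 3
N_2 = 1 + 3 + 3^2 = 13
N_3 = 1 + 13 + 13^2 = 183
N_4 = 1 + 183 + 183^2 = 33673
Terms of depth exactly 4: N_4 − N_3 = 33673 − 183 = 33490.

33490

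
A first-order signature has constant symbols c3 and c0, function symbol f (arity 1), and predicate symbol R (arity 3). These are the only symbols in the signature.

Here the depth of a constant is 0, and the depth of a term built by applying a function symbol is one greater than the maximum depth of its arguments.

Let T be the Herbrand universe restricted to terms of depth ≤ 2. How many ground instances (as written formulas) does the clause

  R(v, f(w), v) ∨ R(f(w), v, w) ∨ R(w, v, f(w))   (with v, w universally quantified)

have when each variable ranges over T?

Ground terms of depth ≤ 2:
  Count level by level. With function symbols f/1, the terms of depth ≤ k are the 2 constants together with each function applied to depth-≤(k−1) tuples, so N_k = 2 + N_{k-1}.
  N_0 = 2
  N_1 = 2 + 2 = 4
  N_2 = 2 + 4 = 6
  Explicitly: c3, c0, f(c3), f(c0), f(f(c3)), f(f(c0)).
So there are 6 ground terms available for substitution.
There are 2 variables to instantiate (v, w), each occurring in at least one literal, so different choices give different ground instances.
Number of ground instances = 6^2 = 36.

36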